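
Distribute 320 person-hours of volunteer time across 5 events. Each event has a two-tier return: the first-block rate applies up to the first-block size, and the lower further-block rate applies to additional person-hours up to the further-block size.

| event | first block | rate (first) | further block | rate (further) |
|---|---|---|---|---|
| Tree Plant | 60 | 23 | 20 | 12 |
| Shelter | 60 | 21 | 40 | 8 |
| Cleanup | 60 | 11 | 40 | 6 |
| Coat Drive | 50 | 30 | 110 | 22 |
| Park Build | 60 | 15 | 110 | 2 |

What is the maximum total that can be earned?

7160

Order all 10 blocks by rate: Coat Drive/first 30 > Tree Plant/first 23 > Coat Drive/second 22 > Shelter/first 21 > Park Build/first 15 > Tree Plant/second 12 > Cleanup/first 11 > Shelter/second 8 > Cleanup/second 6 > Park Build/second 2.
Coat Drive first at 30: fill all 50 → 270 left.
Fill Tree Plant first block (60 at 23) → 210 left.
Coat Drive/second (22): +110 → 100 left.
Fill Shelter first block (60 at 21) → 40 left.
Park Build/first: +40 of 60 at 15; pool empty.
Total = 30×50 + 23×60 + 22×110 + 21×60 + 15×40 = 7160.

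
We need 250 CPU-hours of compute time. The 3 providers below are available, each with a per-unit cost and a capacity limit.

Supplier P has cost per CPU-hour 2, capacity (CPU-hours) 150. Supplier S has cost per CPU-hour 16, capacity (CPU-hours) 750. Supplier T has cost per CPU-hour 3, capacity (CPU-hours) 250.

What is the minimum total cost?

600

Cheapest first:
Supplier P (2): use full 150 → 100 CPU-hours to go.
Supplier T at 3: take 100 of its 250 → requirement met.
Supplier S: unused.
Cost = 150×2 + 100×3 = 600.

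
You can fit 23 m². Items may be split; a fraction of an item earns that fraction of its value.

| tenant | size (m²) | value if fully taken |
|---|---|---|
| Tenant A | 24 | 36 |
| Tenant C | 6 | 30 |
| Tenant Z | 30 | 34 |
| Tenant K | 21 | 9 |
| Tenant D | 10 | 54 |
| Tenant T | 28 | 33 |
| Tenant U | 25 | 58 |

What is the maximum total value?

Rank by value-to-size ratio: Tenant D 54/10≈5.4, Tenant C 30/6≈5, Tenant U 58/25≈2.32, Tenant A 36/24≈1.5, Tenant T 33/28≈1.18, Tenant Z 34/30≈1.13, Tenant K 9/21≈0.429.
All 10 m² of Tenant D fit (value 54) — 13 remain.
All 6 m² of Tenant C fit (value 30) — 7 remain.
Only 7 m² remain; take 7/25 of Tenant U for value 58×7/25 = 16.24.
Total value = 100.24.

100.24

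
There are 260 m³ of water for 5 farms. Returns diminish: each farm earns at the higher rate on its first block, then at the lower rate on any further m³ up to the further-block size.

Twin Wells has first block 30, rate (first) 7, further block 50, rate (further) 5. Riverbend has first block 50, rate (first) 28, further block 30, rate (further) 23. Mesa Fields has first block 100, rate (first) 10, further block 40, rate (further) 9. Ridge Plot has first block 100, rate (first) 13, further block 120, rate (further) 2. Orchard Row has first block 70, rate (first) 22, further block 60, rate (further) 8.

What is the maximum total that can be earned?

Treat each block as its own option and order by rate: Riverbend/tier1 28 > Riverbend/tier2 23 > Orchard Row/tier1 22 > Ridge Plot/tier1 13 > Mesa Fields/tier1 10 > Mesa Fields/tier2 9 > Orchard Row/tier2 8 > Twin Wells/tier1 7 > Twin Wells/tier2 5 > Ridge Plot/tier2 2.
Riverbend tier1 at 28: fill all 50 ; 210 left.
Riverbend/tier2 (23): +30 ; 180 left.
Orchard Row/tier1 (22): +70 ; 110 left.
Ridge Plot tier1 at 13: fill all 100 ; 10 left.
Mesa Fields tier1 at 10: only 10 left, fill 10.
Total = 28×50 + 23×30 + 22×70 + 13×100 + 10×10 = 5030.

5030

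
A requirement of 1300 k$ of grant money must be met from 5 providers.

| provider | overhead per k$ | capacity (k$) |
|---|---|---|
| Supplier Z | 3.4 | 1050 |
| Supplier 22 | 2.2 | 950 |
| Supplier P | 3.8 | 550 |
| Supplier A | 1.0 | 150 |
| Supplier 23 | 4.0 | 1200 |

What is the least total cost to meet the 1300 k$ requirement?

Use providers in increasing cost order.
Take 150 from Supplier A at 1.0 ; need 1150 more.
Supplier 22 at 2.2: take all 950 k$ ; 200 still needed.
Take 200 from Supplier Z at 3.4 to finish.
Supplier P, Supplier 23: unused.
Cost = 150×1.0 + 950×2.2 + 200×3.4 = 2920.

2920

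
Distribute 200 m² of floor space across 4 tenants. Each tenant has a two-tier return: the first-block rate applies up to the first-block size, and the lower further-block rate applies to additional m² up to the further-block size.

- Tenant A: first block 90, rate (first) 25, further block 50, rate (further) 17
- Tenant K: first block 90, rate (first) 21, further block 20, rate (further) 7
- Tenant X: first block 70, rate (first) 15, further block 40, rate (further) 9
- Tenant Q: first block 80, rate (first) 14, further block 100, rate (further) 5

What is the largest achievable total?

Treat each block as its own option and order by rate: Tenant A/T1 25 > Tenant K/T1 21 > Tenant A/T2 17 > Tenant X/T1 15 > Tenant Q/T1 14 > Tenant X/T2 9 > Tenant K/T2 7 > Tenant Q/T2 5.
Fill Tenant A T1 block (90 at 25) ; 110 left.
Fill Tenant K T1 block (90 at 21) ; 20 left.
Tenant A T2 at 17: only 20 left, fill 20.
Total = 25×90 + 21×90 + 17×20 = 4480.

4480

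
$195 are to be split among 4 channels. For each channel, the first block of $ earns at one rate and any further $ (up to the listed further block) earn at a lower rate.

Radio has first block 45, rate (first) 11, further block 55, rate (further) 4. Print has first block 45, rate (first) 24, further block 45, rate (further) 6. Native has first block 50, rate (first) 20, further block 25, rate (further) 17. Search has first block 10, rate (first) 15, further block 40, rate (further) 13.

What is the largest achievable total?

3450

Rank every tier by rate: Print/first 24 > Native/first 20 > Native/second 17 > Search/first 15 > Search/second 13 > Radio/first 11 > Print/second 6 > Radio/second 4.
Print first at 24: fill all 45 → 150 left.
Fill Native first block (50 at 20) → 100 left.
Native second at 17: fill all 25 → 75 left.
Search/first (15): +10 → 65 left.
Search second at 13: fill all 40 → 25 left.
Radio first at 11: only 25 left, fill 25.
Total = 24×45 + 20×50 + 17×25 + 15×10 + 13×40 + 11×25 = 3450.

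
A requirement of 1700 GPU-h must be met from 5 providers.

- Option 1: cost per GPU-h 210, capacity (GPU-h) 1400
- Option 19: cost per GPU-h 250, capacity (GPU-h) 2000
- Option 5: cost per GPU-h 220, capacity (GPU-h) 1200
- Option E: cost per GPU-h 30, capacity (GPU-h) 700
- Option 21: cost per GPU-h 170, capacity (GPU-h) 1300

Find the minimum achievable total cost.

191000

Use providers in increasing cost order.
Option E at 30: take all 700 GPU-h — 1000 still needed.
Take 1000 from Option 21 at 170 to finish.
Option 1, Option 5, Option 19: unused.
Cost = 700×30 + 1000×170 = 191000.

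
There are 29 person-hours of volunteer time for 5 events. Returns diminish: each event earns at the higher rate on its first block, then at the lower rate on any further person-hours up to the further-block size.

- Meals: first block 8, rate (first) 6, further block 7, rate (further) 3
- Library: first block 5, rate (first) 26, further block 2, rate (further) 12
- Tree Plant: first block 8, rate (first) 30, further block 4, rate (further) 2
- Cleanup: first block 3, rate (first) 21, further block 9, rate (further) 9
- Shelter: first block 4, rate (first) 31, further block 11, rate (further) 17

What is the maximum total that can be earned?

710

Rank every tier by rate: Shelter/T1 31 > Tree Plant/T1 30 > Library/T1 26 > Cleanup/T1 21 > Shelter/T2 17 > Library/T2 12 > Cleanup/T2 9 > Meals/T1 6 > Meals/T2 3 > Tree Plant/T2 2.
Shelter/T1 (31): +4 → 25 left.
Tree Plant T1 at 30: fill all 8 → 17 left.
Library/T1 (26): +5 → 12 left.
Cleanup/T1 (21): +3 → 9 left.
Shelter/T2: +9 of 11 at 17; pool empty.
Total = 31×4 + 30×8 + 26×5 + 21×3 + 17×9 = 710.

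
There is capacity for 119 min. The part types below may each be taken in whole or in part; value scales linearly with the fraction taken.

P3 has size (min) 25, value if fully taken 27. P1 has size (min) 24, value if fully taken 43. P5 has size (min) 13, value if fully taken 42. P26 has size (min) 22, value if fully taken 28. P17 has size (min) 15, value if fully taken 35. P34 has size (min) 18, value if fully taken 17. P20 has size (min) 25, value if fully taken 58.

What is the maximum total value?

Rank by value-to-size ratio: P5 42/13≈3.23, P17 35/15≈2.33, P20 58/25≈2.32, P1 43/24≈1.79, P26 28/22≈1.27, P3 27/25≈1.08, P34 17/18≈0.944.
All 13 min of P5 fit (value 42) — 106 remain.
All 15 min of P17 fit (value 35) — 91 remain.
All 25 min of P20 fit (value 58) — 66 remain.
P1: take in full, 24 min for value 43 — 42 left.
All 22 min of P26 fit (value 28) — 20 remain.
Only 20 min remain; take 20/25 of P3 for value 27×20/25 = 21.6.
Total value = 227.6.

227.6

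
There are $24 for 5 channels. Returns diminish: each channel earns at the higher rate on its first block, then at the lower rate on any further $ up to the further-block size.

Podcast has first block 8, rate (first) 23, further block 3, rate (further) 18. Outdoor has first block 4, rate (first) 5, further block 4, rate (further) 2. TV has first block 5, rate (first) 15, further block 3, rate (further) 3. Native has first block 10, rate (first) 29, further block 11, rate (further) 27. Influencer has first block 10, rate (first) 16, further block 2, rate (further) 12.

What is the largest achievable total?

Order all 10 blocks by rate: Native/first 29 > Native/second 27 > Podcast/first 23 > Podcast/second 18 > Influencer/first 16 > TV/first 15 > Influencer/second 12 > Outdoor/first 5 > TV/second 3 > Outdoor/second 2.
Fill Native first block (10 at 29) → 14 left.
Native second at 27: fill all 11 → 3 left.
3 remain; put them into Podcast first at 23.
Total = 29×10 + 27×11 + 23×3 = 656.

656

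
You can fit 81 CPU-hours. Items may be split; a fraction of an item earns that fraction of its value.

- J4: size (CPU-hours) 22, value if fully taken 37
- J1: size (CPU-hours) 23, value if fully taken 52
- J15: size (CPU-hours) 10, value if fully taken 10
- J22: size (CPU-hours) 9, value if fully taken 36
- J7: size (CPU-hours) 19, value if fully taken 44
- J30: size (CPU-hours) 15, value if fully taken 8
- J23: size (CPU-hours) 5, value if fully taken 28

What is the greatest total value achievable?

Rank by value-to-size ratio: J23 28/5≈5.6, J22 36/9≈4, J7 44/19≈2.32, J1 52/23≈2.26, J4 37/22≈1.68, J15 10/10≈1, J30 8/15≈0.533.
All 5 CPU-hours of J23 fit (value 28) — 76 remain.
J22: take in full, 9 CPU-hours for value 36 — 67 left.
All 19 CPU-hours of J7 fit (value 44) — 48 remain.
Take all of J1 (23 CPU-hours, value 52) — 25 CPU-hours left.
All 22 CPU-hours of J4 fit (value 37) — 3 remain.
3 CPU-hours left: a 3/10 share of J15 gives 10×3/10 = 3.
Total value = 200.

200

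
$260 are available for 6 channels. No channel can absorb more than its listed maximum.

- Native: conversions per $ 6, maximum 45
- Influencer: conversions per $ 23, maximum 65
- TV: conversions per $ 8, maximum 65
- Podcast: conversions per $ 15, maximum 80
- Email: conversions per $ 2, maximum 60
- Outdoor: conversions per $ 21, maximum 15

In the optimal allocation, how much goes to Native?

Highest conversions per $ first: Influencer 23 > Outdoor 21 > Podcast 15 > TV 8 > Native 6 > Email 2.
Influencer takes 65 to reach its cap of 65 ; 195 left.
Give Outdoor 15 to hit its cap of 15 ; 180 left.
Podcast: +80 to 80 (cap) ; 100 left.
TV takes 65 to reach its cap of 65 ; 35 left.
Only 35 left; Native takes them to reach 35.

35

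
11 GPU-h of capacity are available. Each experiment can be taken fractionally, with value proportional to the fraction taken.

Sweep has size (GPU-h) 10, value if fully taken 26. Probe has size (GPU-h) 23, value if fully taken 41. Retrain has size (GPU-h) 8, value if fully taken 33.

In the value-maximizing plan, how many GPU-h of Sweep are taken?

Best value per unit of size first: Retrain 33/8≈4.12, Sweep 26/10≈2.6, Probe 41/23≈1.78.
Take all of Retrain (8 GPU-h, value 33) — 3 GPU-h left.
Fill the last 3 GPU-h with part of Sweep: 3/10 of it earns 7.8.

3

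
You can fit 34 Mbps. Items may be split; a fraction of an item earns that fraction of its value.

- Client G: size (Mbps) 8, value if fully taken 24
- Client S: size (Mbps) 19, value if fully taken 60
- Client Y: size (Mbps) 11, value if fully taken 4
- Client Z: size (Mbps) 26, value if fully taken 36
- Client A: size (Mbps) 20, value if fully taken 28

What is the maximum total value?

Sort by value density: Client S 60/19≈3.16, Client G 24/8≈3, Client A 28/20≈1.4, Client Z 36/26≈1.38, Client Y 4/11≈0.364.
Take all of Client S (19 Mbps, value 60) — 15 Mbps left.
Take all of Client G (8 Mbps, value 24) — 7 Mbps left.
Only 7 Mbps remain; take 7/20 of Client A for value 28×7/20 = 9.8.
Total value = 93.8.

93.8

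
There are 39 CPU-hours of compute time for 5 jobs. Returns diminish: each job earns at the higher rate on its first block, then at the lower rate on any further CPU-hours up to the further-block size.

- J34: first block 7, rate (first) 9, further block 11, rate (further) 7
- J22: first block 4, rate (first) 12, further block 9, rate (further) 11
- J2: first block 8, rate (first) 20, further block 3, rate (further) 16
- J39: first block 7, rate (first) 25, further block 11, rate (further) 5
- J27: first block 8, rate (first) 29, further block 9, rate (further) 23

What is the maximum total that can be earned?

870

Rank every tier by rate: J27/T1 29 > J39/T1 25 > J27/T2 23 > J2/T1 20 > J2/T2 16 > J22/T1 12 > J22/T2 11 > J34/T1 9 > J34/T2 7 > J39/T2 5.
J27 T1 at 29: fill all 8 — 31 left.
Fill J39 T1 block (7 at 25) — 24 left.
J27/T2 (23): +9 — 15 left.
Fill J2 T1 block (8 at 20) — 7 left.
J2 T2 at 16: fill all 3 — 4 left.
J22/T1 (12): +4 — 0 left.
Total = 29×8 + 25×7 + 23×9 + 20×8 + 16×3 + 12×4 = 870.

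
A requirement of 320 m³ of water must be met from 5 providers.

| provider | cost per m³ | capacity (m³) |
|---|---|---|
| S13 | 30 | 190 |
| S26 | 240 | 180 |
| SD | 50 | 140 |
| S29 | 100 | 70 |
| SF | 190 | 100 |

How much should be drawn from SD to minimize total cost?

Use providers in increasing cost order.
Take 190 from S13 at 30 ; need 130 more.
SD at 50: take 130 of its 140 ; requirement met.
S29, SF, S26: unused.

130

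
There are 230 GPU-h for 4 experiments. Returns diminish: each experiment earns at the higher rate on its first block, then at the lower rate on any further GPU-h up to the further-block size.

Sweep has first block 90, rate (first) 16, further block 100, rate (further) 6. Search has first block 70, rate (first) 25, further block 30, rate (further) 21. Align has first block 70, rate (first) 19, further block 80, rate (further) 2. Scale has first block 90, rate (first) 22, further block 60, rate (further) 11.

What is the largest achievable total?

Rank every tier by rate: Search/first 25 > Scale/first 22 > Search/second 21 > Align/first 19 > Sweep/first 16 > Scale/second 11 > Sweep/second 6 > Align/second 2.
Search first at 25: fill all 70 — 160 left.
Fill Scale first block (90 at 22) — 70 left.
Search/second (21): +30 — 40 left.
Align/first: +40 of 70 at 19; pool empty.
Total = 25×70 + 22×90 + 21×30 + 19×40 = 5120.

5120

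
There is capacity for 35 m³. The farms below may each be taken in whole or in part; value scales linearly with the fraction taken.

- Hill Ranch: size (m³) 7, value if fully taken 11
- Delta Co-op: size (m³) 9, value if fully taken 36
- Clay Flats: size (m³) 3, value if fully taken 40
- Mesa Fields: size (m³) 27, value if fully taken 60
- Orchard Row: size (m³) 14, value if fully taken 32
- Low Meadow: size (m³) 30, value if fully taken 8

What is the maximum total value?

128

Rank by value-to-size ratio: Clay Flats 40/3≈13.3, Delta Co-op 36/9≈4, Orchard Row 32/14≈2.29, Mesa Fields 60/27≈2.22, Hill Ranch 11/7≈1.57, Low Meadow 8/30≈0.267.
Clay Flats: take in full, 3 m³ for value 40 ; 32 left.
Take all of Delta Co-op (9 m³, value 36) ; 23 m³ left.
Orchard Row: take in full, 14 m³ for value 32 ; 9 left.
Fill the last 9 m³ with part of Mesa Fields: 9/27 of it earns 20.
Total value = 128.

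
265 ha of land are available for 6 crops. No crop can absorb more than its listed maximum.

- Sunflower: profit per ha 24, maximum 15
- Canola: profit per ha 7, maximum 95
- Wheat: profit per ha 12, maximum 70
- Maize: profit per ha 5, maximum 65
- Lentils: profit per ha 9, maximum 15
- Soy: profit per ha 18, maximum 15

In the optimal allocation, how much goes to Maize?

Highest profit per ha first: Sunflower 24 > Soy 18 > Wheat 12 > Lentils 9 > Canola 7 > Maize 5.
Give Sunflower 15 to hit its cap of 15 — 250 left.
Give Soy 15 to hit its cap of 15 — 235 left.
Wheat takes 70 to reach its cap of 70 — 165 left.
Lentils: +15 to 15 (cap) — 150 left.
Give Canola 95 to hit its cap of 95 — 55 left.
Maize has room for 65 but only 55 remain, so it gets 55.

55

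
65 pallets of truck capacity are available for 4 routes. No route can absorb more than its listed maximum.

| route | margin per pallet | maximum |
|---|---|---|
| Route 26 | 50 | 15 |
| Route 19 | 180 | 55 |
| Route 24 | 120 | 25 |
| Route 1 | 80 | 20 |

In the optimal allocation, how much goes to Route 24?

10

Highest margin per pallet first: Route 19 180 > Route 24 120 > Route 1 80 > Route 26 50.
Route 19: +55 to 55 (cap) — 10 left.
Route 24: +10 (room for 25) → 10. Pool exhausted.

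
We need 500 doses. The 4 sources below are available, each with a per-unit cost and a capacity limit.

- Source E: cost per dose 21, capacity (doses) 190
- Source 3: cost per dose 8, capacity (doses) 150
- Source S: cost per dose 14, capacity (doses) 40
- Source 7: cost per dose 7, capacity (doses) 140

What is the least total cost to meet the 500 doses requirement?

6310

Cheapest first:
Source 7 (7): use full 140 ; 360 doses to go.
Source 3 at 8: take all 150 doses ; 210 still needed.
Source S at 14: take all 40 doses ; 170 still needed.
Take 170 from Source E at 21 to finish.
Cost = 140×7 + 150×8 + 40×14 + 170×21 = 6310.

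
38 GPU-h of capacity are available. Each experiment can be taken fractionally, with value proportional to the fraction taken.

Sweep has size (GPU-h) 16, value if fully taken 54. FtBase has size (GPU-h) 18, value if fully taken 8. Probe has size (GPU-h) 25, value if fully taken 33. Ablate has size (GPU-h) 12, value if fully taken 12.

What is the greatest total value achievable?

83.04

Best value per unit of size first: Sweep 54/16≈3.38, Probe 33/25≈1.32, Ablate 12/12≈1, FtBase 8/18≈0.444.
All 16 GPU-h of Sweep fit (value 54) — 22 remain.
Fill the last 22 GPU-h with part of Probe: 22/25 of it earns 29.04.
Total value = 83.04.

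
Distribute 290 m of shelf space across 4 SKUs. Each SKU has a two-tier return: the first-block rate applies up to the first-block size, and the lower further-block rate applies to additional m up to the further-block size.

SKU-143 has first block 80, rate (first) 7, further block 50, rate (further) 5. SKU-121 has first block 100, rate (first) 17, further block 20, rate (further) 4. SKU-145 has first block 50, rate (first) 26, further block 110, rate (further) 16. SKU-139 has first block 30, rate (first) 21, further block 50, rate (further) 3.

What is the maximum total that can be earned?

5390

Rank every tier by rate: SKU-145/first 26 > SKU-139/first 21 > SKU-121/first 17 > SKU-145/second 16 > SKU-143/first 7 > SKU-143/second 5 > SKU-121/second 4 > SKU-139/second 3.
Fill SKU-145 first block (50 at 26) → 240 left.
Fill SKU-139 first block (30 at 21) → 210 left.
SKU-121 first at 17: fill all 100 → 110 left.
Fill SKU-145 second block (110 at 16) → 0 left.
Total = 26×50 + 21×30 + 17×100 + 16×110 = 5390.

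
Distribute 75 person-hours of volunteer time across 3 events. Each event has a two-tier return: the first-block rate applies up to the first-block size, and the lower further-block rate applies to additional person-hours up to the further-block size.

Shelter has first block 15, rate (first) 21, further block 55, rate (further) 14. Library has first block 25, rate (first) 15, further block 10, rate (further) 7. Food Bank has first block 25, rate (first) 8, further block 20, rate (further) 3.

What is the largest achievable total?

Rank every tier by rate: Shelter/first 21 > Library/first 15 > Shelter/second 14 > Food Bank/first 8 > Library/second 7 > Food Bank/second 3.
Fill Shelter first block (15 at 21) ; 60 left.
Fill Library first block (25 at 15) ; 35 left.
Shelter/second: +35 of 55 at 14; pool empty.
Total = 21×15 + 15×25 + 14×35 = 1180.

1180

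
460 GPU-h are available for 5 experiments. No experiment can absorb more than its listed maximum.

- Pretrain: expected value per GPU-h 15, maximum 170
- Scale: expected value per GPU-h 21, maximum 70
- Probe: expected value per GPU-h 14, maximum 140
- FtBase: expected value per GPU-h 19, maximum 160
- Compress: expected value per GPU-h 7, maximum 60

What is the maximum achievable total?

7900

Order the experiments by expected value per GPU-h: Scale 21 > FtBase 19 > Pretrain 15 > Probe 14 > Compress 7.
Give Scale 70 to hit its cap of 70 ; 390 left.
Give FtBase 160 to hit its cap of 160 ; 230 left.
Pretrain takes 170 to reach its cap of 170 ; 60 left.
Probe has room for 140 but only 60 remain, so it gets 60.
Total = 15×170 + 21×70 + 14×60 + 19×160 = 7900.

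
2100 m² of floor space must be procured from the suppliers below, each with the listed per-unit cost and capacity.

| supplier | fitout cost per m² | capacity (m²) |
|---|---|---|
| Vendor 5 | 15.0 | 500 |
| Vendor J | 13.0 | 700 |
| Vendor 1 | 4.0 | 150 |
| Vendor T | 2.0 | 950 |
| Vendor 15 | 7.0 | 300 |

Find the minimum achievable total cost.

13700

Use suppliers in increasing cost order.
Take 950 from Vendor T at 2.0 → need 1150 more.
Vendor 1 at 4.0: take all 150 m² → 1000 still needed.
Vendor 15 (7.0): use full 300 → 700 m² to go.
Vendor J (13.0): use full 700 → 0 m² to go.
Vendor 5: unused.
Cost = 950×2.0 + 150×4.0 + 300×7.0 + 700×13.0 = 13700.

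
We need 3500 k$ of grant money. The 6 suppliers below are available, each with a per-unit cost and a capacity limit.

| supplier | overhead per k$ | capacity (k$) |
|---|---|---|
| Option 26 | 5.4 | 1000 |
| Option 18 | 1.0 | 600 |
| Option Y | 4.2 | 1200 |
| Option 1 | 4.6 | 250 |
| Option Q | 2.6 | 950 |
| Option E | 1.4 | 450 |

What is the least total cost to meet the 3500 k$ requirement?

10160

Use suppliers in increasing cost order.
Option 18 (1.0): use full 600 — 2900 k$ to go.
Take 450 from Option E at 1.4 — need 2450 more.
Option Q (2.6): use full 950 — 1500 k$ to go.
Take 1200 from Option Y at 4.2 — need 300 more.
Take 250 from Option 1 at 4.6 — need 50 more.
Option 26 (5.4): take the remaining 50 — done.
Cost = 600×1.0 + 450×1.4 + 950×2.6 + 1200×4.2 + 250×4.6 + 50×5.4 = 10160.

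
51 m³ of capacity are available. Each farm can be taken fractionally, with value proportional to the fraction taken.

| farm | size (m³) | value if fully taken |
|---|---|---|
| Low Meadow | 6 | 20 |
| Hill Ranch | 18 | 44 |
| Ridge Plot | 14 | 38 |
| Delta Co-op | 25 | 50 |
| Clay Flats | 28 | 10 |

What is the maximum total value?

128

Rank by value-to-size ratio: Low Meadow 20/6≈3.33, Ridge Plot 38/14≈2.71, Hill Ranch 44/18≈2.44, Delta Co-op 50/25≈2, Clay Flats 10/28≈0.357.
All 6 m³ of Low Meadow fit (value 20) ; 45 remain.
All 14 m³ of Ridge Plot fit (value 38) ; 31 remain.
All 18 m³ of Hill Ranch fit (value 44) ; 13 remain.
Fill the last 13 m³ with part of Delta Co-op: 13/25 of it earns 26.
Total value = 128.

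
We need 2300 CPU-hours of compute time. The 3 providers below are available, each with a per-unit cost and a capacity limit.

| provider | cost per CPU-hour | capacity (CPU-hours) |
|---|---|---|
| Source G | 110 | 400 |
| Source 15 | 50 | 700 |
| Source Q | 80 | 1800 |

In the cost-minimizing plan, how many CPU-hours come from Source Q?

Cheapest first:
Source 15 (50): use full 700 — 1600 CPU-hours to go.
Source Q (80): take the remaining 1600 — done.
Source G: unused.

1600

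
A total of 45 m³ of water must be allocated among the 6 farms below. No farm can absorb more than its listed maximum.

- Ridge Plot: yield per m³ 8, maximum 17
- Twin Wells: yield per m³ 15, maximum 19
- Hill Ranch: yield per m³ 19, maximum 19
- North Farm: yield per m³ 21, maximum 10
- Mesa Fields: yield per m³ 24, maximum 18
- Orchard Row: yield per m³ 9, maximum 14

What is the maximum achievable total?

Order the farms by yield per m³: Mesa Fields 24 > North Farm 21 > Hill Ranch 19 > Twin Wells 15 > Orchard Row 9 > Ridge Plot 8.
Give Mesa Fields 18 to hit its cap of 18 — 27 left.
Give North Farm 10 to hit its cap of 10 — 17 left.
Only 17 left; Hill Ranch takes them to reach 17.
Total = 19×17 + 21×10 + 24×18 = 965.

965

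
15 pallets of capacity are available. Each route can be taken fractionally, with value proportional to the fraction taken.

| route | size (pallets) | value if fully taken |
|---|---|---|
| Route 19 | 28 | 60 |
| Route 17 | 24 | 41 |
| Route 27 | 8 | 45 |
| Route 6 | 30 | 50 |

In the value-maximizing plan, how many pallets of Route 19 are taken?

7

Best value per unit of size first: Route 27 45/8≈5.62, Route 19 60/28≈2.14, Route 17 41/24≈1.71, Route 6 50/30≈1.67.
All 8 pallets of Route 27 fit (value 45) ; 7 remain.
Fill the last 7 pallets with part of Route 19: 7/28 of it earns 15.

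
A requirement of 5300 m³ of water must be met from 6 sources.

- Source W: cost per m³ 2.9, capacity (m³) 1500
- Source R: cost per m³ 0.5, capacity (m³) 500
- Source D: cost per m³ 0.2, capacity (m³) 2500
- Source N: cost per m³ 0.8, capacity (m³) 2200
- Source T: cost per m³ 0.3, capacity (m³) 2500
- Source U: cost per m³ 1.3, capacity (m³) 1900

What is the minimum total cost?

Use sources in increasing cost order.
Source D (0.2): use full 2500 ; 2800 m³ to go.
Source T (0.3): use full 2500 ; 300 m³ to go.
Source R (0.5): take the remaining 300 ; done.
Source N, Source U, Source W: unused.
Cost = 2500×0.2 + 2500×0.3 + 300×0.5 = 1400.

1400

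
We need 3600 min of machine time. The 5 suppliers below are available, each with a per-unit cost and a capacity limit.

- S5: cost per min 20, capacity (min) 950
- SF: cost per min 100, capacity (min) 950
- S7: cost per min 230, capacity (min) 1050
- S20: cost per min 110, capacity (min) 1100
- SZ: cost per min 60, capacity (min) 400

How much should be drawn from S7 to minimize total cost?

Use suppliers in increasing cost order.
Take 950 from S5 at 20 ; need 2650 more.
SZ at 60: take all 400 min ; 2250 still needed.
Take 950 from SF at 100 ; need 1300 more.
S20 (110): use full 1100 ; 200 min to go.
S7 at 230: take 200 of its 1050 ; requirement met.

200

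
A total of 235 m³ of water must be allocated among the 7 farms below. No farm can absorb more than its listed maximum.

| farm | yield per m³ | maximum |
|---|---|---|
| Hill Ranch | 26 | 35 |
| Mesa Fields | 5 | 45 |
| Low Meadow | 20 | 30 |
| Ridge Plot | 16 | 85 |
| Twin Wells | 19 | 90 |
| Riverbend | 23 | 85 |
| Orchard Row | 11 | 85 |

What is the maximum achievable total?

5080

Highest yield per m³ first: Hill Ranch 26 > Riverbend 23 > Low Meadow 20 > Twin Wells 19 > Ridge Plot 16 > Orchard Row 11 > Mesa Fields 5.
Give Hill Ranch 35 to hit its cap of 35 ; 200 left.
Give Riverbend 85 to hit its cap of 85 ; 115 left.
Give Low Meadow 30 to hit its cap of 30 ; 85 left.
Only 85 left; Twin Wells takes them to reach 85.
Total = 26×35 + 20×30 + 19×85 + 23×85 = 5080.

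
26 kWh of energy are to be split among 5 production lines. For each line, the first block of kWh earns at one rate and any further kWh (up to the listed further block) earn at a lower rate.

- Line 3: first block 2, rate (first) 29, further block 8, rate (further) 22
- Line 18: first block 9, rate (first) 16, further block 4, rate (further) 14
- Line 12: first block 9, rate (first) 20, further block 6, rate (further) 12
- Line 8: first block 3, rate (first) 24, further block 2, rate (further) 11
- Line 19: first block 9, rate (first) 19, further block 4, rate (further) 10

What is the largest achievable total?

562

Treat each block as its own option and order by rate: Line 3/T1 29 > Line 8/T1 24 > Line 3/T2 22 > Line 12/T1 20 > Line 19/T1 19 > Line 18/T1 16 > Line 18/T2 14 > Line 12/T2 12 > Line 8/T2 11 > Line 19/T2 10.
Fill Line 3 T1 block (2 at 29) — 24 left.
Line 8 T1 at 24: fill all 3 — 21 left.
Line 3/T2 (22): +8 — 13 left.
Line 12/T1 (20): +9 — 4 left.
4 remain; put them into Line 19 T1 at 19.
Total = 29×2 + 24×3 + 22×8 + 20×9 + 19×4 = 562.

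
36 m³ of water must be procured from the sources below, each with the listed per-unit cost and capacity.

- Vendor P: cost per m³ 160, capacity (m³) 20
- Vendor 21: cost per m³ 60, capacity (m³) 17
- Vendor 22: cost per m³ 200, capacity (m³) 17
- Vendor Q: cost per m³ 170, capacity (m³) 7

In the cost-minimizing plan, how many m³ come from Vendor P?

Fill from the cheapest source first.
Vendor 21 (60): use full 17 → 19 m³ to go.
Vendor P at 160: take 19 of its 20 → requirement met.
Vendor Q, Vendor 22: unused.

19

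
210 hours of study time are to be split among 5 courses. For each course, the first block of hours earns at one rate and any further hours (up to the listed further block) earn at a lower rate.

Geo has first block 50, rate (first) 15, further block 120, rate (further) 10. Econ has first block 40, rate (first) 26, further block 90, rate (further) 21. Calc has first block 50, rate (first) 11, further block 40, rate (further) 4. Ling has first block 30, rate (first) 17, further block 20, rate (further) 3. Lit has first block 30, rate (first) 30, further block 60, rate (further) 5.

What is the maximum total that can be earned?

4640

Treat each block as its own option and order by rate: Lit/T1 30 > Econ/T1 26 > Econ/T2 21 > Ling/T1 17 > Geo/T1 15 > Calc/T1 11 > Geo/T2 10 > Lit/T2 5 > Calc/T2 4 > Ling/T2 3.
Lit T1 at 30: fill all 30 — 180 left.
Econ/T1 (26): +40 — 140 left.
Fill Econ T2 block (90 at 21) — 50 left.
Ling T1 at 17: fill all 30 — 20 left.
Geo/T1: +20 of 50 at 15; pool empty.
Total = 30×30 + 26×40 + 21×90 + 17×30 + 15×20 = 4640.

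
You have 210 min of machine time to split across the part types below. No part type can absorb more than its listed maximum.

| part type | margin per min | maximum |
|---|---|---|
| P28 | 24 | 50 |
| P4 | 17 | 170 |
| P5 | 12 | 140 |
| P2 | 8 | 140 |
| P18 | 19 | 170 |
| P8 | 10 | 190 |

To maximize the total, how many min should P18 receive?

Rank by margin per min: P28 24 > P18 19 > P4 17 > P5 12 > P8 10 > P2 8.
P28: +50 to 50 (cap) → 160 left.
P18: +160 (room for 170) → 160. Pool exhausted.

160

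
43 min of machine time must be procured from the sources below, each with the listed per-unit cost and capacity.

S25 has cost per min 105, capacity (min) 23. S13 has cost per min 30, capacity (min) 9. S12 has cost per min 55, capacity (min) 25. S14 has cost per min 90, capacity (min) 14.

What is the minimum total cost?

Cheapest first:
S13 (30): use full 9 ; 34 min to go.
Take 25 from S12 at 55 ; need 9 more.
Take 9 from S14 at 90 to finish.
S25: unused.
Cost = 9×30 + 25×55 + 9×90 = 2455.

2455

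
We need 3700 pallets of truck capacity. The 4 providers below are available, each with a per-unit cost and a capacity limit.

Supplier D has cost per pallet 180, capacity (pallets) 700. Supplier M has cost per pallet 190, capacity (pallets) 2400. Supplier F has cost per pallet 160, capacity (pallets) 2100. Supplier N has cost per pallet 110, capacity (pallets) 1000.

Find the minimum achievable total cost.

Use providers in increasing cost order.
Supplier N (110): use full 1000 ; 2700 pallets to go.
Supplier F at 160: take all 2100 pallets ; 600 still needed.
Supplier D at 180: take 600 of its 700 ; requirement met.
Supplier M: unused.
Cost = 1000×110 + 2100×160 + 600×180 = 554000.

554000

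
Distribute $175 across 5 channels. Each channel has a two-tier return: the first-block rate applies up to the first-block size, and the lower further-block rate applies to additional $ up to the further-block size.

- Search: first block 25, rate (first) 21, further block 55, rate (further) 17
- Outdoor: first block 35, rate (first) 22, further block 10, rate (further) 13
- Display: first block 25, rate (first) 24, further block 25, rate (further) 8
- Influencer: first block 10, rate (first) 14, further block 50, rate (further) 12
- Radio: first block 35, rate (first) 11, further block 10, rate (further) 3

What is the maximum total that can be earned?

3280

Rank every tier by rate: Display/tier1 24 > Outdoor/tier1 22 > Search/tier1 21 > Search/tier2 17 > Influencer/tier1 14 > Outdoor/tier2 13 > Influencer/tier2 12 > Radio/tier1 11 > Display/tier2 8 > Radio/tier2 3.
Display tier1 at 24: fill all 25 → 150 left.
Outdoor/tier1 (22): +35 → 115 left.
Search tier1 at 21: fill all 25 → 90 left.
Fill Search tier2 block (55 at 17) → 35 left.
Influencer/tier1 (14): +10 → 25 left.
Outdoor/tier2 (13): +10 → 15 left.
15 remain; put them into Influencer tier2 at 12.
Total = 24×25 + 22×35 + 21×25 + 17×55 + 14×10 + 13×10 + 12×15 = 3280.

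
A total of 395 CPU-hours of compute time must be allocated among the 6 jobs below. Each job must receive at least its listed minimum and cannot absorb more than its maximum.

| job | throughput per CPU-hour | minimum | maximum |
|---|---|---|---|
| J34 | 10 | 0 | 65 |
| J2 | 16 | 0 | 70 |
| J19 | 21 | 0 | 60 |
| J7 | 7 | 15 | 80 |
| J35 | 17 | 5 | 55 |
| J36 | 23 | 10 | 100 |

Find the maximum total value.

6580

Meeting every minimum uses 0+0+0+15+5+10 = 30 CPU-hours, leaving 365.
Rank by throughput per CPU-hour: J36 23 > J19 21 > J35 17 > J2 16 > J34 10 > J7 7.
J36: +90 to 100 (cap) ; 275 left.
J19: +60 to 60 (cap) ; 215 left.
J35 takes 50 more to reach its cap of 55 ; 165 left.
J2: +70 to 70 (cap) ; 95 left.
Give J34 65 more to hit its cap of 65 ; 30 left.
J7 has room for 65 more but only 30 remain, so it gets 45.
Total = 10×65 + 16×70 + 21×60 + 7×45 + 17×55 + 23×100 = 6580.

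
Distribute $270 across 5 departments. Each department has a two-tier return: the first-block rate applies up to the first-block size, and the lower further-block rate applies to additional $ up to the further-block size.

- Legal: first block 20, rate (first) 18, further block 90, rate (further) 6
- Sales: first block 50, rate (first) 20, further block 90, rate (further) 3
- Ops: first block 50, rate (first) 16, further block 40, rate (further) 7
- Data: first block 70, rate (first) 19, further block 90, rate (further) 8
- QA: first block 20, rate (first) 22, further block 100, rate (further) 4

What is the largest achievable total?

Rank every tier by rate: QA/tier1 22 > Sales/tier1 20 > Data/tier1 19 > Legal/tier1 18 > Ops/tier1 16 > Data/tier2 8 > Ops/tier2 7 > Legal/tier2 6 > QA/tier2 4 > Sales/tier2 3.
QA tier1 at 22: fill all 20 → 250 left.
Sales tier1 at 20: fill all 50 → 200 left.
Data tier1 at 19: fill all 70 → 130 left.
Legal tier1 at 18: fill all 20 → 110 left.
Ops tier1 at 16: fill all 50 → 60 left.
Data/tier2: +60 of 90 at 8; pool empty.
Total = 22×20 + 20×50 + 19×70 + 18×20 + 16×50 + 8×60 = 4410.

4410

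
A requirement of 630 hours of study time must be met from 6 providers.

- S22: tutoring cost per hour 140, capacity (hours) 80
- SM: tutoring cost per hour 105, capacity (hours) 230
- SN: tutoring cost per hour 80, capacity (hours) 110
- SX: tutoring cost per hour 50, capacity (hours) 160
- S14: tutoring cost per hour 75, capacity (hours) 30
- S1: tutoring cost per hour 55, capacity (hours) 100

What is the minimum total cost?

Cheapest first:
SX (50): use full 160 — 470 hours to go.
Take 100 from S1 at 55 — need 370 more.
S14 (75): use full 30 — 340 hours to go.
Take 110 from SN at 80 — need 230 more.
SM (105): use full 230 — 0 hours to go.
S22: unused.
Cost = 160×50 + 100×55 + 30×75 + 110×80 + 230×105 = 48700.

48700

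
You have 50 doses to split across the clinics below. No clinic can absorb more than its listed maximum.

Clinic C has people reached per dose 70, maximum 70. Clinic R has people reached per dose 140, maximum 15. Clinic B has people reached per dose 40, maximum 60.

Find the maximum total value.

4550

Order the clinics by people reached per dose: Clinic R 140 > Clinic C 70 > Clinic B 40.
Clinic R takes 15 to reach its cap of 15 — 35 left.
Clinic C has room for 70 but only 35 remain, so it gets 35.
Total = 70×35 + 140×15 = 4550.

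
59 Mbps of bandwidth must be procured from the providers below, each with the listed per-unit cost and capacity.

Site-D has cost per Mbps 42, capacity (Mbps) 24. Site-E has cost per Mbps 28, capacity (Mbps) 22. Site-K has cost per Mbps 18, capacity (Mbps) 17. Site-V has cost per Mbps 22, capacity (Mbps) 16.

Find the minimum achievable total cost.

1442

Cheapest first:
Site-K at 18: take all 17 Mbps — 42 still needed.
Take 16 from Site-V at 22 — need 26 more.
Take 22 from Site-E at 28 — need 4 more.
Site-D (42): take the remaining 4 — done.
Cost = 17×18 + 16×22 + 22×28 + 4×42 = 1442.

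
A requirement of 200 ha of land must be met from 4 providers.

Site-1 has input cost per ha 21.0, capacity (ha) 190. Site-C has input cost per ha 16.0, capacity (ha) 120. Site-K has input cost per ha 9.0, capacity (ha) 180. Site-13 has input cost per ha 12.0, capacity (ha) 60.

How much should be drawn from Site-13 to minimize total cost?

Cheapest first:
Site-K (9.0): use full 180 ; 20 ha to go.
Site-13 at 12.0: take 20 of its 60 ; requirement met.
Site-C, Site-1: unused.

20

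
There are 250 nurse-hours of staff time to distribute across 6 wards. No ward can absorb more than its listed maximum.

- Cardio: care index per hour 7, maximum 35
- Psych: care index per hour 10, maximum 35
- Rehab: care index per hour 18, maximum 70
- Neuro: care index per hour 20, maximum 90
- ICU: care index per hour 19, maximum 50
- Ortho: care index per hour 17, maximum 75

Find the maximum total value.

Order the wards by care index per hour: Neuro 20 > ICU 19 > Rehab 18 > Ortho 17 > Psych 10 > Cardio 7.
Give Neuro 90 to hit its cap of 90 — 160 left.
ICU: +50 to 50 (cap) — 110 left.
Give Rehab 70 to hit its cap of 70 — 40 left.
Ortho has room for 75 but only 40 remain, so it gets 40.
Total = 18×70 + 20×90 + 19×50 + 17×40 = 4690.

4690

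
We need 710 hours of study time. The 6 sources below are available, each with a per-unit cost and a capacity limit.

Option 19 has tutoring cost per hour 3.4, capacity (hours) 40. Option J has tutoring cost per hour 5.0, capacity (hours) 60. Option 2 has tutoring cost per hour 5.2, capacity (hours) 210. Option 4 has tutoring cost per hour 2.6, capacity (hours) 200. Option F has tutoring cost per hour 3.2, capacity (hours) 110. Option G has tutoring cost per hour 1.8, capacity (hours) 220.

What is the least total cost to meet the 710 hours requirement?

Use sources in increasing cost order.
Take 220 from Option G at 1.8 → need 490 more.
Option 4 at 2.6: take all 200 hours → 290 still needed.
Option F (3.2): use full 110 → 180 hours to go.
Option 19 at 3.4: take all 40 hours → 140 still needed.
Option J (5.0): use full 60 → 80 hours to go.
Option 2 (5.2): take the remaining 80 → done.
Cost = 220×1.8 + 200×2.6 + 110×3.2 + 40×3.4 + 60×5.0 + 80×5.2 = 2120.

2120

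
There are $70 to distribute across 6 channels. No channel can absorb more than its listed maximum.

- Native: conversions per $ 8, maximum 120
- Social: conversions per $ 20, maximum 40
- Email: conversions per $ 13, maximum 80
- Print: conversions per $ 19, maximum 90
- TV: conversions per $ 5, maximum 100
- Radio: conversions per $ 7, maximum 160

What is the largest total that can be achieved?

Rank by conversions per $: Social 20 > Print 19 > Email 13 > Native 8 > Radio 7 > TV 5.
Give Social 40 to hit its cap of 40 ; 30 left.
Print has room for 90 but only 30 remain, so it gets 30.
Total = 20×40 + 19×30 = 1370.

1370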